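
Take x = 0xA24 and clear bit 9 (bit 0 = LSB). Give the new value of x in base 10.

2084

x = 101000100100
bit 9 is currently 1; clear it via x & ~(1 << 9) = x & ~512
→ 100000100100 = 2084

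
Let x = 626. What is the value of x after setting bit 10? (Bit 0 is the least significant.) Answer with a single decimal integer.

1650

x = 001001110010
bit 10 is currently 0; set it via x | (1 << 10) = x | 1024
→ 011001110010 = 1650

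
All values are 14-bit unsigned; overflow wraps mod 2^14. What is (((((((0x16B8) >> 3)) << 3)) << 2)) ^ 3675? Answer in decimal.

5307

0x16B8 = 01011010111000
→ >> 3 → 00001011010111 = 727
→ << 3 (mod 2^14) → 01011010111000 = 5816
→ << 2 (mod 2^14) → 01101011100000 = 6880
3675 = 00111001011011
→ ^ → 01010010111011 = 5307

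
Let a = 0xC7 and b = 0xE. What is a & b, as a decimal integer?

0xC7 = 11000111
0xE = 00001110
AND → 00000110 = 6

6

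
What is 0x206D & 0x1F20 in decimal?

0x206D = 10000001101101
0x1F20 = 01111100100000
AND → 00000000100000 = 32

32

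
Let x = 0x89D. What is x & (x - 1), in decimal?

x = 100010011101 = 2205
x - 1 = 100010011100
AND   = 100010011100 = 2204
(x & (x - 1) clears the lowest set bit of x.)

2204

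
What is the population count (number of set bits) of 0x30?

0x30 = 110000
Count the 1s: 1 + 1 = 2

2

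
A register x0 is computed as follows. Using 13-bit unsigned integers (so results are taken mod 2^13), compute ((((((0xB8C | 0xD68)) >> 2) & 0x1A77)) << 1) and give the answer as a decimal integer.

0xB8C = 0101110001100
0xD68 = 0110101101000
→ | → 0111111101100 = 4076
→ >> 2 → 0001111111011 = 1019
0x1A77 = 1101001110111
→ & → 0001001110011 = 627
→ << 1 (mod 2^13) → 0010011100110 = 1254

1254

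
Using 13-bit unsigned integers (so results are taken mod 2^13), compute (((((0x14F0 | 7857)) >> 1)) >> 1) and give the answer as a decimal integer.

1980

0x14F0 = 1010011110000
7857 = 1111010110001
→ | → 1111011110001 = 7921
→ >> 1 → 0111101111000 = 3960
→ >> 1 → 0011110111100 = 1980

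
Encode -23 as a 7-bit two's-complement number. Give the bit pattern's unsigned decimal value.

23 in 7 bits: 0010111
Invert: 1101000
Add 1:  1101001 = 105
(Check: 2^7 - 23 = 128 - 23 = 105.)

105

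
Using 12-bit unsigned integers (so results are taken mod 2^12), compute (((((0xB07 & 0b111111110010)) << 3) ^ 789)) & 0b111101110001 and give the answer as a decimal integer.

0xB07 = 101100000111
0b111111110010 = 111111110010
→ & → 101100000010 = 2818
→ << 3 (mod 2^12) → 100000010000 = 2064
789 = 001100010101
→ ^ → 101100000101 = 2821
0b111101110001 = 111101110001
→ & → 101100000001 = 2817

2817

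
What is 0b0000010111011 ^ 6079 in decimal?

a = 0000010111011
6079 = 1011110111111
XOR → 1011100000100 = 5892

5892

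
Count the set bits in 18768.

18768 = 100100101010000
Count the 1s: 1 + 1 + 1 + 1 + 1 = 5

5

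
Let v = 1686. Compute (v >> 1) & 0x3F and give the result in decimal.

v = 0011010010110
Shift right by 1: 001101001011
Mask low 6 bits: 001011 = 11

11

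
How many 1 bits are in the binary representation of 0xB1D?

0xB1D = 101100011101
Count the 1s: 1 + 1 + 1 + 1 + 1 + 1 + 1 = 7

7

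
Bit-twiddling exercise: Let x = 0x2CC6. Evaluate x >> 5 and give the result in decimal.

0x2CC6 = 10110011000110
shift right by 5 → 00000101100110 = 358
(equivalently, floor(11462 / 32))

358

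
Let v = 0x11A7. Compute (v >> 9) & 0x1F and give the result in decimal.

v = 01000110100111
Shift right by 9: 01000
Mask low 5 bits: 01000 = 8

8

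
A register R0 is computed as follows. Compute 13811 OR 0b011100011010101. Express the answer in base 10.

15863

13811 = 11010111110011
b = 11100011010101
 OR → 11110111110111 = 15863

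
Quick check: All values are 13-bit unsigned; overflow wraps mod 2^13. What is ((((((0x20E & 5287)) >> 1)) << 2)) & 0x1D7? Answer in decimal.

0x20E = 0001000001110
5287 = 1010010100111
→ & → 0000000000110 = 6
→ >> 1 → 0000000000011 = 3
→ << 2 (mod 2^13) → 0000000001100 = 12
0x1D7 = 0000111010111
→ & → 0000000000100 = 4

4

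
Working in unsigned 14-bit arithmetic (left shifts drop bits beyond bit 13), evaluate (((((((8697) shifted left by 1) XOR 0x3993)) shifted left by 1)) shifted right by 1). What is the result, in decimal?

6753

8697 = 10000111111001
→ shifted left by 1 (mod 2^14) → 00001111110010 = 1010
0x3993 = 11100110010011
→ XOR → 11101001100001 = 14945
→ shifted left by 1 (mod 2^14) → 11010011000010 = 13506
→ shifted right by 1 → 01101001100001 = 6753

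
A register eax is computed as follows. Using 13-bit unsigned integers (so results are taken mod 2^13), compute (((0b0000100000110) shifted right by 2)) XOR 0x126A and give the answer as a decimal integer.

0b0000100000110 = 0000100000110
→ shifted right by 2 → 0000001000001 = 65
0x126A = 1001001101010
→ XOR → 1001000101011 = 4651

4651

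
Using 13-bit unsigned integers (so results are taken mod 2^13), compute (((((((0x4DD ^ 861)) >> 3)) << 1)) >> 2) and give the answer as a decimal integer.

120

0x4DD = 0010011011101
861 = 0001101011101
→ ^ → 0011110000000 = 1920
→ >> 3 → 0000011110000 = 240
→ << 1 (mod 2^13) → 0000111100000 = 480
→ >> 2 → 0000001111000 = 120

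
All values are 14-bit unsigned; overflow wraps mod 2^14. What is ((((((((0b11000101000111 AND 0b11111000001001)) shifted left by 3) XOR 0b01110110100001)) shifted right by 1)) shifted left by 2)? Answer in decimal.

15184

0b11000101000111 = 11000101000111
0b11111000001001 = 11111000001001
→ AND → 11000000000001 = 12289
→ shifted left by 3 (mod 2^14) → 00000000001000 = 8
0b01110110100001 = 01110110100001
→ XOR → 01110110101001 = 7593
→ shifted right by 1 → 00111011010100 = 3796
→ shifted left by 2 (mod 2^14) → 11101101010000 = 15184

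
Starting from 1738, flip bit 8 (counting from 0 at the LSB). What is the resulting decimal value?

1994

x = 11011001010
bit 8 is currently 0; toggle it via x ^ (1 << 8) = x ^ 256
→ 11111001010 = 1994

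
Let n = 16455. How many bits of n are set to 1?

16455 = 100000001000111
Count the 1s: 1 + 1 + 1 + 1 + 1 = 5

5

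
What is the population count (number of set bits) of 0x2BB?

0x2BB = 1010111011
Count the 1s: 1 + 1 + 1 + 1 + 1 + 1 + 1 = 7

7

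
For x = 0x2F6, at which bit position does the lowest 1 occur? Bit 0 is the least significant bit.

1

0x2F6 = 1011110110
Trailing zeros: 1, so the lowest set bit is bit 1 (value 2).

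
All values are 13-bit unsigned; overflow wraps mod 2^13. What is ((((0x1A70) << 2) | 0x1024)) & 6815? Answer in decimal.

6276

0x1A70 = 1101001110000
→ << 2 (mod 2^13) → 0100111000000 = 2496
0x1024 = 1000000100100
→ | → 1100111100100 = 6628
6815 = 1101010011111
→ & → 1100010000100 = 6276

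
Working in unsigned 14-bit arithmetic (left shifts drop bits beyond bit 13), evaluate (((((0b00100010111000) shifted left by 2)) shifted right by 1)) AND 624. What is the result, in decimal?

0b00100010111000 = 00100010111000
→ shifted left by 2 (mod 2^14) → 10001011100000 = 8928
→ shifted right by 1 → 01000101110000 = 4464
624 = 00001001110000
→ AND → 00000001110000 = 112

112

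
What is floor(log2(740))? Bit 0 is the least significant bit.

9

740 = 1011100100
The topmost 1 is at position 9 (since 2^9 = 512 ≤ 740 < 1024).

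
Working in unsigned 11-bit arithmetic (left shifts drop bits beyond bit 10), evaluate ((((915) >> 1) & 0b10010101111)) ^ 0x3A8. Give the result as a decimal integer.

801

915 = 01110010011
→ >> 1 → 00111001001 = 457
0b10010101111 = 10010101111
→ & → 00010001001 = 137
0x3A8 = 01110101000
→ ^ → 01100100001 = 801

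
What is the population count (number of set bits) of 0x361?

0x361 = 1101100001
Count the 1s: 1 + 1 + 1 + 1 + 1 = 5

5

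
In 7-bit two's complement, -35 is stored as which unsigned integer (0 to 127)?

93

35 in 7 bits: 0100011
Invert: 1011100
Add 1:  1011101 = 93
(Check: 2^7 - 35 = 128 - 35 = 93.)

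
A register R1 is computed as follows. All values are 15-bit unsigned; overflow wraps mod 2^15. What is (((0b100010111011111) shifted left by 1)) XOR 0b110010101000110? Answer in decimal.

0b100010111011111 = 100010111011111
→ shifted left by 1 (mod 2^15) → 000101110111110 = 3006
0b110010101000110 = 110010101000110
→ XOR → 110111011111000 = 28408

28408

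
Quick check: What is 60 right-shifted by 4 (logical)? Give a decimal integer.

3

60 = 111100
shift right by 4 → 000011 = 3
(equivalently, floor(60 / 16))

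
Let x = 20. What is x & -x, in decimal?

4

x = 10100 = 20
-x (two's complement) = …01100
AND   = 00100 = 4
(x & -x isolates the lowest set bit of x.)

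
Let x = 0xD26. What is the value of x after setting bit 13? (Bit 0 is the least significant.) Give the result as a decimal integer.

x = 00110100100110
bit 13 is currently 0; set it via x | (1 << 13) = x | 8192
→ 10110100100110 = 11558

11558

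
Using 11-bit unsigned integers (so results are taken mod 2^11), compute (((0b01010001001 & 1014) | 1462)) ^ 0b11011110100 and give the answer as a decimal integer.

0b01010001001 = 01010001001
1014 = 01111110110
→ & → 01010000000 = 640
1462 = 10110110110
→ | → 11110110110 = 1974
0b11011110100 = 11011110100
→ ^ → 00101000010 = 322

322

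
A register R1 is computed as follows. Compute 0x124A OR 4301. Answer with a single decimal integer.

0x124A = 1001001001010
4301 = 1000011001101
 OR → 1001011001111 = 4815

4815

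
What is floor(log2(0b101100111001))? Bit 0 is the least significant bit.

11

0b101100111001 = 101100111001
The topmost 1 is at position 11 (since 2^11 = 2048 ≤ 2873 < 4096).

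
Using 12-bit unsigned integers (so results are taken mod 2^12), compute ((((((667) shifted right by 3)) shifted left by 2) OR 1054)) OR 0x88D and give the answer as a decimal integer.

3551

667 = 001010011011
→ shifted right by 3 → 000001010011 = 83
→ shifted left by 2 (mod 2^12) → 000101001100 = 332
1054 = 010000011110
→ OR → 010101011110 = 1374
0x88D = 100010001101
→ OR → 110111011111 = 3551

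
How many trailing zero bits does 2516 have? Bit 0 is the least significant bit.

2516 = 100111010100
Trailing zeros: 2, so the lowest set bit is bit 2 (value 4).

2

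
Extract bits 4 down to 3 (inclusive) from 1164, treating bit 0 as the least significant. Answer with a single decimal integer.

v = 010010001100
Shift right by 3: 010010001
Mask low 2 bits: 01 = 1

1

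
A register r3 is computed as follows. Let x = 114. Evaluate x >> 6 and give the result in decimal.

114 = 1110010
shift right by 6 → 0000001 = 1
(equivalently, floor(114 / 64))

1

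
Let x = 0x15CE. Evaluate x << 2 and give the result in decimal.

22328

0x15CE = 001010111001110
shift left by 2 → 101011100111000 = 22328
(equivalently, 5582 × 2^2 = 5582 × 4)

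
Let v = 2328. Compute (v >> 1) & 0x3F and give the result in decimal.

12

v = 0100100011000
Shift right by 1: 010010001100
Mask low 6 bits: 001100 = 12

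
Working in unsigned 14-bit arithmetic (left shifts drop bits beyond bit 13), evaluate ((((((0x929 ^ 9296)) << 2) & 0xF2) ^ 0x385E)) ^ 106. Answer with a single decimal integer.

14548

0x929 = 00100100101001
9296 = 10010001010000
→ ^ → 10110101111001 = 11641
→ << 2 (mod 2^14) → 11010111100100 = 13796
0xF2 = 00000011110010
→ & → 00000011100000 = 224
0x385E = 11100001011110
→ ^ → 11100010111110 = 14526
106 = 00000001101010
→ ^ → 11100011010100 = 14548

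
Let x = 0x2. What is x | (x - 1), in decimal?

x = 10 = 2
x - 1 = 01
OR    = 11 = 3
(x | (x - 1) sets all bits below the lowest set bit.)

3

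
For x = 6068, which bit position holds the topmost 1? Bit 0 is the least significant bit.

6068 = 1011110110100
The topmost 1 is at position 12 (since 2^12 = 4096 ≤ 6068 < 8192).

12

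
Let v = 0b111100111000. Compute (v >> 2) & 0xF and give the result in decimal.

14

v = 111100111000
Shift right by 2: 1111001110
Mask low 4 bits: 1110 = 14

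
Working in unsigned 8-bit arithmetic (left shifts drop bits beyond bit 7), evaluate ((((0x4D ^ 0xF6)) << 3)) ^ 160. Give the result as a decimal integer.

0x4D = 01001101
0xF6 = 11110110
→ ^ → 10111011 = 187
→ << 3 (mod 2^8) → 11011000 = 216
160 = 10100000
→ ^ → 01111000 = 120

120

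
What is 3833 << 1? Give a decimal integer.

3833 = 0111011111001
shift left by 1 → 1110111110010 = 7666
(equivalently, 3833 × 2^1 = 3833 × 2)

7666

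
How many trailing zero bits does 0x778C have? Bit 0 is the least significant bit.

0x778C = 111011110001100
Trailing zeros: 2, so the lowest set bit is bit 2 (value 4).

2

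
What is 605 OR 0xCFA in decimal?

3839

605 = 001001011101
0xCFA = 110011111010
 OR → 111011111111 = 3839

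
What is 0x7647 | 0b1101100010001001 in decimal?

65231

0x7647 = 0111011001000111
b = 1101100010001001
 OR → 1111111011001111 = 65231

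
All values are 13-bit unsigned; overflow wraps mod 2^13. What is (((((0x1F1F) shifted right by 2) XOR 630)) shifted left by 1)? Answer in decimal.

2914

0x1F1F = 1111100011111
→ shifted right by 2 → 0011111000111 = 1991
630 = 0001001110110
→ XOR → 0010110110001 = 1457
→ shifted left by 1 (mod 2^13) → 0101101100010 = 2914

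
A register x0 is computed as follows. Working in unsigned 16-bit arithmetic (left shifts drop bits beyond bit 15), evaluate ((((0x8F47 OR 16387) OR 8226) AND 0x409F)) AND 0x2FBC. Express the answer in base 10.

4

0x8F47 = 1000111101000111
16387 = 0100000000000011
→ OR → 1100111101000111 = 53063
8226 = 0010000000100010
→ OR → 1110111101100111 = 61287
0x409F = 0100000010011111
→ AND → 0100000000000111 = 16391
0x2FBC = 0010111110111100
→ AND → 0000000000000100 = 4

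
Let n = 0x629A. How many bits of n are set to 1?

7

0x629A = 110001010011010
Count the 1s: 1 + 1 + 1 + 1 + 1 + 1 + 1 = 7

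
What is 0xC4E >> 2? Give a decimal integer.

787

0xC4E = 110001001110
shift right by 2 → 001100010011 = 787
(equivalently, floor(3150 / 4))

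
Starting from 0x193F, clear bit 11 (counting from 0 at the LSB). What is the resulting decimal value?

x = 01100100111111
bit 11 is currently 1; clear it via x & ~(1 << 11) = x & ~2048
→ 01000100111111 = 4415

4415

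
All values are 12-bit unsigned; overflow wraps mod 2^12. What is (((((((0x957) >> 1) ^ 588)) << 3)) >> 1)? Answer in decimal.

924

0x957 = 100101010111
→ >> 1 → 010010101011 = 1195
588 = 001001001100
→ ^ → 011011100111 = 1767
→ << 3 (mod 2^12) → 011100111000 = 1848
→ >> 1 → 001110011100 = 924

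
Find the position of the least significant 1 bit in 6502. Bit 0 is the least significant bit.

6502 = 1100101100110
Trailing zeros: 1, so the lowest set bit is bit 1 (value 2).

1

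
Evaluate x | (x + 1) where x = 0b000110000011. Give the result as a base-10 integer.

x = 110000011 = 387
x + 1 = 110000100
OR    = 110000111 = 391
(x | (x + 1) sets the lowest cleared bit.)

391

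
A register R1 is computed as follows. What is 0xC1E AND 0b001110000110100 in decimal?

0xC1E = 0110000011110
b = 1110000110100
AND → 0110000010100 = 3092

3092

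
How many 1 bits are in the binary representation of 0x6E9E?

10

0x6E9E = 110111010011110
Count the 1s: 1 + 1 + 1 + 1 + 1 + 1 + 1 + 1 + 1 + 1 = 10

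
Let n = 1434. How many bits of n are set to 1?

1434 = 10110011010
Count the 1s: 1 + 1 + 1 + 1 + 1 + 1 = 6

6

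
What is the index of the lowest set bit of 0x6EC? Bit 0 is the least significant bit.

2

0x6EC = 11011101100
Trailing zeros: 2, so the lowest set bit is bit 2 (value 4).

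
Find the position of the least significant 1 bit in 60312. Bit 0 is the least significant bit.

3

60312 = 1110101110011000
Trailing zeros: 3, so the lowest set bit is bit 3 (value 8).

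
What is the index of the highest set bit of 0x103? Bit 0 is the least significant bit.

8

0x103 = 100000011
The topmost 1 is at position 8 (since 2^8 = 256 ≤ 259 < 512).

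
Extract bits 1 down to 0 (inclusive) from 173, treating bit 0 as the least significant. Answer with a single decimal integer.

v = 10101101
Shift right by 0: 10101101
Mask low 2 bits: 01 = 1

1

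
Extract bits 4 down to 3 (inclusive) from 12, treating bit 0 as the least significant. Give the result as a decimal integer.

v = 00000001100
Shift right by 3: 00000001
Mask low 2 bits: 01 = 1

1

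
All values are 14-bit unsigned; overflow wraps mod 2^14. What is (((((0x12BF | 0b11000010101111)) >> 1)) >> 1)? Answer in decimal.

3247

0x12BF = 01001010111111
0b11000010101111 = 11000010101111
→ | → 11001010111111 = 12991
→ >> 1 → 01100101011111 = 6495
→ >> 1 → 00110010101111 = 3247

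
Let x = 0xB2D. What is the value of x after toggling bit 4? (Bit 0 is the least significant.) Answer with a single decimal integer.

2877

x = 00101100101101
bit 4 is currently 0; toggle it via x ^ (1 << 4) = x ^ 16
→ 00101100111101 = 2877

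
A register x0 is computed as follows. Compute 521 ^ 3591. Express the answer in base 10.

521 = 001000001001
3591 = 111000000111
XOR → 110000001110 = 3086

3086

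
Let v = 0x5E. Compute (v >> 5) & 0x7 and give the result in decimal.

2

v = 001011110
Shift right by 5: 0010
Mask low 3 bits: 010 = 2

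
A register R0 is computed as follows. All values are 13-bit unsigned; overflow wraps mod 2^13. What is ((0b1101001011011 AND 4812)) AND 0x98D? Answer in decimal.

0b1101001011011 = 1101001011011
4812 = 1001011001100
→ AND → 1001001001000 = 4680
0x98D = 0100110001101
→ AND → 0000000001000 = 8

8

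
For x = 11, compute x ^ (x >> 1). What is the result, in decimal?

x = 1011 = 11
x>>1 = 0101
XOR  = 1110 = 14
(x ^ (x >> 1) gives the standard binary-reflected Gray code of x.)

14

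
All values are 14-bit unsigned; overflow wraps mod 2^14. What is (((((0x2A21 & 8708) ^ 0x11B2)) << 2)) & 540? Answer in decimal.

520

0x2A21 = 10101000100001
8708 = 10001000000100
→ & → 10001000000000 = 8704
0x11B2 = 01000110110010
→ ^ → 11001110110010 = 13234
→ << 2 (mod 2^14) → 00111011001000 = 3784
540 = 00001000011100
→ & → 00001000001000 = 520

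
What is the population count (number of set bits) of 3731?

7

3731 = 111010010011
Count the 1s: 1 + 1 + 1 + 1 + 1 + 1 + 1 = 7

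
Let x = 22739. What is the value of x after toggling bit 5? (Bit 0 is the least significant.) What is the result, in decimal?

x = 101100011010011
bit 5 is currently 0; toggle it via x ^ (1 << 5) = x ^ 32
→ 101100011110011 = 22771

22771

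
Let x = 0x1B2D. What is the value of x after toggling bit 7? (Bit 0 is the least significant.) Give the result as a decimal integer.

7085

x = 01101100101101
bit 7 is currently 0; toggle it via x ^ (1 << 7) = x ^ 128
→ 01101110101101 = 7085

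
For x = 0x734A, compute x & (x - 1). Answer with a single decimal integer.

29512

x = 111001101001010 = 29514
x - 1 = 111001101001001
AND   = 111001101001000 = 29512
(x & (x - 1) clears the lowest set bit of x.)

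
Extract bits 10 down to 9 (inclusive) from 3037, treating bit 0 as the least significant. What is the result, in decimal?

v = 0101111011101
Shift right by 9: 0101
Mask low 2 bits: 01 = 1

1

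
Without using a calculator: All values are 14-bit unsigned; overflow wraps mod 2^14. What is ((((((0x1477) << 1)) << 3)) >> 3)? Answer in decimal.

238

0x1477 = 01010001110111
→ << 1 (mod 2^14) → 10100011101110 = 10478
→ << 3 (mod 2^14) → 00011101110000 = 1904
→ >> 3 → 00000011101110 = 238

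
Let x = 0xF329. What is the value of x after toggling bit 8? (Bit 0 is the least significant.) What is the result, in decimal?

61993

x = 1111001100101001
bit 8 is currently 1; toggle it via x ^ (1 << 8) = x ^ 256
→ 1111001000101001 = 61993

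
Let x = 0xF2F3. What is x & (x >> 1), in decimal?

x = 1111001011110011 = 62195
x>>1 = 0111100101111001
AND  = 0111000001110001 = 28785
(x & (x >> 1) has a 1 wherever x has two consecutive 1 bits.)

28785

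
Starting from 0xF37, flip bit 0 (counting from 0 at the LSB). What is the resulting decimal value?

3894

x = 0111100110111
bit 0 is currently 1; toggle it via x ^ (1 << 0) = x ^ 1
→ 0111100110110 = 3894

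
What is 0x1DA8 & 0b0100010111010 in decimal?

0x1DA8 = 1110110101000
b = 0100010111010
AND → 0100010101000 = 2216

2216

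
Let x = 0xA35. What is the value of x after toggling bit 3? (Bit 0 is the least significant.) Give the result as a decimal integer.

2621

x = 101000110101
bit 3 is currently 0; toggle it via x ^ (1 << 3) = x ^ 8
→ 101000111101 = 2621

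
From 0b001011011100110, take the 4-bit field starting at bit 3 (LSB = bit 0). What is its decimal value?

v = 001011011100110
Shift right by 3: 001011011100
Mask low 4 bits: 1100 = 12

12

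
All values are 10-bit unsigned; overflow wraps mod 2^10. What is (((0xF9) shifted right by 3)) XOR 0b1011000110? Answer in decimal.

0xF9 = 0011111001
→ shifted right by 3 → 0000011111 = 31
0b1011000110 = 1011000110
→ XOR → 1011011001 = 729

729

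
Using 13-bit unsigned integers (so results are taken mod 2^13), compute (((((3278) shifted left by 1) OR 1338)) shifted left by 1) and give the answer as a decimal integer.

3278 = 0110011001110
→ shifted left by 1 (mod 2^13) → 1100110011100 = 6556
1338 = 0010100111010
→ OR → 1110110111110 = 7614
→ shifted left by 1 (mod 2^13) → 1101101111100 = 7036

7036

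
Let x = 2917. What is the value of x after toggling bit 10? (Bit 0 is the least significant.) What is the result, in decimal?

3941

x = 0101101100101
bit 10 is currently 0; toggle it via x ^ (1 << 10) = x ^ 1024
→ 0111101100101 = 3941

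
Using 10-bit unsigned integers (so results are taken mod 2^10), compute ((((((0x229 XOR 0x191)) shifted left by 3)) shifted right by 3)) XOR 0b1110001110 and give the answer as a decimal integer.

0x229 = 1000101001
0x191 = 0110010001
→ XOR → 1110111000 = 952
→ shifted left by 3 (mod 2^10) → 0111000000 = 448
→ shifted right by 3 → 0000111000 = 56
0b1110001110 = 1110001110
→ XOR → 1110110110 = 950

950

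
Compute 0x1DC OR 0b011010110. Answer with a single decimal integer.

0x1DC = 111011100
b = 011010110
 OR → 111011110 = 478

478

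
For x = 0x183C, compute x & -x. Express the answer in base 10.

x = 1100000111100 = 6204
-x (two's complement) = …0011111000100
AND   = 0000000000100 = 4
(x & -x isolates the lowest set bit of x.)

4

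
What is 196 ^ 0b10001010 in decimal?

196 = 11000100
b = 10001010
XOR → 01001110 = 78

78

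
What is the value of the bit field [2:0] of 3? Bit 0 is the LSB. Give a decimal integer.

3

v = 0000000011
Shift right by 0: 0000000011
Mask low 3 bits: 011 = 3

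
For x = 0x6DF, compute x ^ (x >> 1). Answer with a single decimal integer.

x = 11011011111 = 1759
x>>1 = 01101101111
XOR  = 10110110000 = 1456
(x ^ (x >> 1) gives the standard binary-reflected Gray code of x.)

1456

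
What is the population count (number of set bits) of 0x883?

4

0x883 = 100010000011
Count the 1s: 1 + 1 + 1 + 1 = 4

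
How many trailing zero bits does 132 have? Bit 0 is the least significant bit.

2

132 = 10000100
Trailing zeros: 2, so the lowest set bit is bit 2 (value 4).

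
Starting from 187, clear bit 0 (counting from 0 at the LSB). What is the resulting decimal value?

186

x = 010111011
bit 0 is currently 1; clear it via x & ~(1 << 0) = x & ~1
→ 010111010 = 186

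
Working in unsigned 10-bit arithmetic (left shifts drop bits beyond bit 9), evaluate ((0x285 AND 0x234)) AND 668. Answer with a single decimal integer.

0x285 = 1010000101
0x234 = 1000110100
→ AND → 1000000100 = 516
668 = 1010011100
→ AND → 1000000100 = 516

516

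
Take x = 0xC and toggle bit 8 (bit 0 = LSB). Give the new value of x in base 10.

x = 000001100
bit 8 is currently 0; toggle it via x ^ (1 << 8) = x ^ 256
→ 100001100 = 268

268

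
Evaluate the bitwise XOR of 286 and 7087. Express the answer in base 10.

286 = 0000100011110
7087 = 1101110101111
XOR → 1101010110001 = 6833

6833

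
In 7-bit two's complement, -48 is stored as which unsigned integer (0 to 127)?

80

48 in 7 bits: 0110000
Invert: 1001111
Add 1:  1010000 = 80
(Check: 2^7 - 48 = 128 - 48 = 80.)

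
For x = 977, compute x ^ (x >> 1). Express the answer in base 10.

x = 1111010001 = 977
x>>1 = 0111101000
XOR  = 1000111001 = 569
(x ^ (x >> 1) gives the standard binary-reflected Gray code of x.)

569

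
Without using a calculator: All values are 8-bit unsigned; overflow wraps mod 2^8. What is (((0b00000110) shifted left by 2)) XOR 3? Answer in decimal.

27

0b00000110 = 00000110
→ shifted left by 2 (mod 2^8) → 00011000 = 24
3 = 00000011
→ XOR → 00011011 = 27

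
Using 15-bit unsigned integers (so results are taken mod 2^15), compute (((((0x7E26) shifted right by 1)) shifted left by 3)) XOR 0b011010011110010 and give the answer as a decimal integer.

0x7E26 = 111111000100110
→ shifted right by 1 → 011111100010011 = 16147
→ shifted left by 3 (mod 2^15) → 111100010011000 = 30872
0b011010011110010 = 011010011110010
→ XOR → 100110001101010 = 19562

19562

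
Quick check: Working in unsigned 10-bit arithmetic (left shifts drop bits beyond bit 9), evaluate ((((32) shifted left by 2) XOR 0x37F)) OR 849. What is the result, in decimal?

32 = 0000100000
→ shifted left by 2 (mod 2^10) → 0010000000 = 128
0x37F = 1101111111
→ XOR → 1111111111 = 1023
849 = 1101010001
→ OR → 1111111111 = 1023

1023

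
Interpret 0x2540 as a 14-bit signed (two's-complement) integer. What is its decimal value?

pattern = 10010101000000 (MSB is 1 ⇒ negative)
Invert: 01101010111111, add 1 → 01101011000000 = 6848, so the value is -6848.
(Equivalently: 9536 - 2^14 = 9536 - 16384 = -6848.)

-6848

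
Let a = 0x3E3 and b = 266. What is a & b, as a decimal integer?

258

0x3E3 = 1111100011
266 = 0100001010
AND → 0100000010 = 258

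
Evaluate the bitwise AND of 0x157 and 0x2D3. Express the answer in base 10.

0x157 = 0101010111
0x2D3 = 1011010011
AND → 0001010011 = 83

83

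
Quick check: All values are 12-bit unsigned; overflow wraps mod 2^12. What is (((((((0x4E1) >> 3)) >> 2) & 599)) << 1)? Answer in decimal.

0x4E1 = 010011100001
→ >> 3 → 000010011100 = 156
→ >> 2 → 000000100111 = 39
599 = 001001010111
→ & → 000000000111 = 7
→ << 1 (mod 2^12) → 000000001110 = 14

14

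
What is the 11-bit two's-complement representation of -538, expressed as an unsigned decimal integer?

538 in 11 bits: 01000011010
Invert: 10111100101
Add 1:  10111100110 = 1510
(Check: 2^11 - 538 = 2048 - 538 = 1510.)

1510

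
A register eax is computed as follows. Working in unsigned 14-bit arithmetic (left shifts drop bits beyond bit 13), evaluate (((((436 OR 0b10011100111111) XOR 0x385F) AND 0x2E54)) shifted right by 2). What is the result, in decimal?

436 = 00000110110100
0b10011100111111 = 10011100111111
→ OR → 10011110111111 = 10175
0x385F = 11100001011111
→ XOR → 01111111100000 = 8160
0x2E54 = 10111001010100
→ AND → 00111001000000 = 3648
→ shifted right by 2 → 00001110010000 = 912

912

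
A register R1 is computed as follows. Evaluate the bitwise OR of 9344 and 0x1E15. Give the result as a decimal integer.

16021

9344 = 10010010000000
0x1E15 = 01111000010101
 OR → 11111010010101 = 16021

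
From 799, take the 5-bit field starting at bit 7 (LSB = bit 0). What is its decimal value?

6

v = 001100011111
Shift right by 7: 00110
Mask low 5 bits: 00110 = 6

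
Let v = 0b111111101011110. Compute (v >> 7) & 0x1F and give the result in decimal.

v = 111111101011110
Shift right by 7: 11111110
Mask low 5 bits: 11110 = 30

30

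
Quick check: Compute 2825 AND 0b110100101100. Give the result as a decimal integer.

2825 = 101100001001
b = 110100101100
AND → 100100001000 = 2312

2312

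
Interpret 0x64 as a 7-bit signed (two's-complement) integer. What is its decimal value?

pattern = 1100100 (MSB is 1 ⇒ negative)
Invert: 0011011, add 1 → 0011100 = 28, so the value is -28.
(Equivalently: 100 - 2^7 = 100 - 128 = -28.)

-28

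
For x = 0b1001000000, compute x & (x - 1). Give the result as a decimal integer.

512

x = 1001000000 = 576
x - 1 = 1000111111
AND   = 1000000000 = 512
(x & (x - 1) clears the lowest set bit of x.)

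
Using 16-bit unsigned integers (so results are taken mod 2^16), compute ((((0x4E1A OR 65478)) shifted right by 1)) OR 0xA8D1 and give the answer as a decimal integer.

0x4E1A = 0100111000011010
65478 = 1111111111000110
→ OR → 1111111111011110 = 65502
→ shifted right by 1 → 0111111111101111 = 32751
0xA8D1 = 1010100011010001
→ OR → 1111111111111111 = 65535

65535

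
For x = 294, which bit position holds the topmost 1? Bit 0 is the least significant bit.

294 = 100100110
The topmost 1 is at position 8 (since 2^8 = 256 ≤ 294 < 512).

8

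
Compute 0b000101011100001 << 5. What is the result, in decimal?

x = 00000101011100001
shift left by 5 → 10101110000100000 = 89120
(equivalently, 2785 × 2^5 = 2785 × 32)

89120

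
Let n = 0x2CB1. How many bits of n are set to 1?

0x2CB1 = 10110010110001
Count the 1s: 1 + 1 + 1 + 1 + 1 + 1 + 1 = 7

7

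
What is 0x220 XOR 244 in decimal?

724

0x220 = 1000100000
244 = 0011110100
XOR → 1011010100 = 724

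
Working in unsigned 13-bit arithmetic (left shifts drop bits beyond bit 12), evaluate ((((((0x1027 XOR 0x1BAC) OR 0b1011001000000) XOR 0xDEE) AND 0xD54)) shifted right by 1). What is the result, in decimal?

2

0x1027 = 1000000100111
0x1BAC = 1101110101100
→ XOR → 0101110001011 = 2955
0b1011001000000 = 1011001000000
→ OR → 1111111001011 = 8139
0xDEE = 0110111101110
→ XOR → 1001000100101 = 4645
0xD54 = 0110101010100
→ AND → 0000000000100 = 4
→ shifted right by 1 → 0000000000010 = 2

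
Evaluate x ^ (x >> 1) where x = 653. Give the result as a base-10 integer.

x = 1010001101 = 653
x>>1 = 0101000110
XOR  = 1111001011 = 971
(x ^ (x >> 1) gives the standard binary-reflected Gray code of x.)

971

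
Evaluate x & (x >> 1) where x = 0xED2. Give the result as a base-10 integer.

1600

x = 111011010010 = 3794
x>>1 = 011101101001
AND  = 011001000000 = 1600
(x & (x >> 1) has a 1 wherever x has two consecutive 1 bits.)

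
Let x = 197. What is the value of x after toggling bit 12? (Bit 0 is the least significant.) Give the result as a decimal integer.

4293

x = 0000011000101
bit 12 is currently 0; toggle it via x ^ (1 << 12) = x ^ 4096
→ 1000011000101 = 4293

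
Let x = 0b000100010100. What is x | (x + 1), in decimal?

277

x = 100010100 = 276
x + 1 = 100010101
OR    = 100010101 = 277
(x | (x + 1) sets the lowest cleared bit.)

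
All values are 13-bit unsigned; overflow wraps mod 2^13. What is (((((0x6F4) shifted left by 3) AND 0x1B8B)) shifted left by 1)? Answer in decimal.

0x6F4 = 0011011110100
→ shifted left by 3 (mod 2^13) → 1011110100000 = 6048
0x1B8B = 1101110001011
→ AND → 1001110000000 = 4992
→ shifted left by 1 (mod 2^13) → 0011100000000 = 1792

1792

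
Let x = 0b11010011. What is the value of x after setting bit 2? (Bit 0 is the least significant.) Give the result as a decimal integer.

x = 11010011
bit 2 is currently 0; set it via x | (1 << 2) = x | 4
→ 11010111 = 215

215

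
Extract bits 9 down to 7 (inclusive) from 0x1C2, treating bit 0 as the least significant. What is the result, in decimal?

v = 0111000010
Shift right by 7: 011
Mask low 3 bits: 011 = 3

3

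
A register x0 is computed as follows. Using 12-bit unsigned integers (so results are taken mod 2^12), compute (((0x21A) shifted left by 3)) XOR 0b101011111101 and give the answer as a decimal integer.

0x21A = 001000011010
→ shifted left by 3 (mod 2^12) → 000011010000 = 208
0b101011111101 = 101011111101
→ XOR → 101000101101 = 2605

2605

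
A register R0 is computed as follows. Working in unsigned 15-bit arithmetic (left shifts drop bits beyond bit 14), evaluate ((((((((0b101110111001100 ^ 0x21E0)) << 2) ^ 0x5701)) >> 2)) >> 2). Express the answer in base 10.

0b101110111001100 = 101110111001100
0x21E0 = 010000111100000
→ ^ → 111110000101100 = 31788
→ << 2 (mod 2^15) → 111000010110000 = 28848
0x5701 = 101011100000001
→ ^ → 010011110110001 = 10161
→ >> 2 → 000100111101100 = 2540
→ >> 2 → 000001001111011 = 635

635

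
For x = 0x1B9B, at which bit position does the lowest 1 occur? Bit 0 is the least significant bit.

0

0x1B9B = 1101110011011
Trailing zeros: 0, so the lowest set bit is bit 0 (value 1).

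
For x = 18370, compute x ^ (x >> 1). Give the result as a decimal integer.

25635

x = 100011111000010 = 18370
x>>1 = 010001111100001
XOR  = 110010000100011 = 25635
(x ^ (x >> 1) gives the standard binary-reflected Gray code of x.)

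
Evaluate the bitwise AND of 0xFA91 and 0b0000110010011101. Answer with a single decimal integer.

0xFA91 = 1111101010010001
b = 0000110010011101
AND → 0000100010010001 = 2193

2193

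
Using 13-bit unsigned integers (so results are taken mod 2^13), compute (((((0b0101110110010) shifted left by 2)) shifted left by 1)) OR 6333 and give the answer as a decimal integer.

7613

0b0101110110010 = 0101110110010
→ shifted left by 2 (mod 2^13) → 0111011001000 = 3784
→ shifted left by 1 (mod 2^13) → 1110110010000 = 7568
6333 = 1100010111101
→ OR → 1110110111101 = 7613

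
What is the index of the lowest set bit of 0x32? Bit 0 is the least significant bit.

1

0x32 = 110010
Trailing zeros: 1, so the lowest set bit is bit 1 (value 2).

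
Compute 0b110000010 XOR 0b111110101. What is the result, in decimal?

a = 110000010
b = 111110101
XOR → 001110111 = 119

119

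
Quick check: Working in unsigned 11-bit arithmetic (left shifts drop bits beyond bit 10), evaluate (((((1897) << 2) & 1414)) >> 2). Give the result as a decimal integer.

1897 = 11101101001
→ << 2 (mod 2^11) → 10110100100 = 1444
1414 = 10110000110
→ & → 10110000100 = 1412
→ >> 2 → 00101100001 = 353

353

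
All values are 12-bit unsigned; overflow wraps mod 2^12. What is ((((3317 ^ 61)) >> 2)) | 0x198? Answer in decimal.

954

3317 = 110011110101
61 = 000000111101
→ ^ → 110011001000 = 3272
→ >> 2 → 001100110010 = 818
0x198 = 000110011000
→ | → 001110111010 = 954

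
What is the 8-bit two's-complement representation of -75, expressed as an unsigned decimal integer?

75 in 8 bits: 01001011
Invert: 10110100
Add 1:  10110101 = 181
(Check: 2^8 - 75 = 256 - 75 = 181.)

181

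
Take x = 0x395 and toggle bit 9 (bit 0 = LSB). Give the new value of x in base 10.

405

x = 001110010101
bit 9 is currently 1; toggle it via x ^ (1 << 9) = x ^ 512
→ 000110010101 = 405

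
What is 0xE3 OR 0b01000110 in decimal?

231

0xE3 = 11100011
b = 01000110
 OR → 11100111 = 231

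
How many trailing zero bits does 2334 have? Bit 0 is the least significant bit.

2334 = 100100011110
Trailing zeros: 1, so the lowest set bit is bit 1 (value 2).

1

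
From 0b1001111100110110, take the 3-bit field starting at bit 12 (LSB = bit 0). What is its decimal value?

v = 1001111100110110
Shift right by 12: 1001
Mask low 3 bits: 001 = 1

1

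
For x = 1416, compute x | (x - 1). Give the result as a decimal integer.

x = 10110001000 = 1416
x - 1 = 10110000111
OR    = 10110001111 = 1423
(x | (x - 1) sets all bits below the lowest set bit.)

1423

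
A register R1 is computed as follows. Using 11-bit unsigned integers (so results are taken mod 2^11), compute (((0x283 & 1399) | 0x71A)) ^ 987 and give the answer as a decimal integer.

0x283 = 01010000011
1399 = 10101110111
→ & → 00000000011 = 3
0x71A = 11100011010
→ | → 11100011011 = 1819
987 = 01111011011
→ ^ → 10011000000 = 1216

1216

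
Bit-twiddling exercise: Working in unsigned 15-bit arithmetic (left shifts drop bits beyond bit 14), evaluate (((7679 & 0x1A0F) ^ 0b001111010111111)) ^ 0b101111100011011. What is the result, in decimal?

7679 = 001110111111111
0x1A0F = 001101000001111
→ & → 001100000001111 = 6159
0b001111010111111 = 001111010111111
→ ^ → 000011010110000 = 1712
0b101111100011011 = 101111100011011
→ ^ → 101100110101011 = 22955

22955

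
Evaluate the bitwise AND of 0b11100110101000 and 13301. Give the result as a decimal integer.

a = 11100110101000
13301 = 11001111110101
AND → 11000110100000 = 12704

12704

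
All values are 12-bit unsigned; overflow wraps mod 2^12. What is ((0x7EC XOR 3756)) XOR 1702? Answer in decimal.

0x7EC = 011111101100
3756 = 111010101100
→ XOR → 100101000000 = 2368
1702 = 011010100110
→ XOR → 111111100110 = 4070

4070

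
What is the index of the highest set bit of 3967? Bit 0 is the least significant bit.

11

3967 = 111101111111
The topmost 1 is at position 11 (since 2^11 = 2048 ≤ 3967 < 4096).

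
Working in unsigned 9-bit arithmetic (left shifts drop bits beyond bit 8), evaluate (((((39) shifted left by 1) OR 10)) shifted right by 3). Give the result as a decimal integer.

9

39 = 000100111
→ shifted left by 1 (mod 2^9) → 001001110 = 78
10 = 000001010
→ OR → 001001110 = 78
→ shifted right by 3 → 000001001 = 9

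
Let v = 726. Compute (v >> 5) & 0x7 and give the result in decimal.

v = 01011010110
Shift right by 5: 010110
Mask low 3 bits: 110 = 6

6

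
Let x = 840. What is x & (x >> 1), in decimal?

x = 1101001000 = 840
x>>1 = 0110100100
AND  = 0100000000 = 256
(x & (x >> 1) has a 1 wherever x has two consecutive 1 bits.)

256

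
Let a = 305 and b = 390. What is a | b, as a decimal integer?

439

305 = 100110001
390 = 110000110
 OR → 110110111 = 439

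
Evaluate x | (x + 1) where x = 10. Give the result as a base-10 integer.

x = 1010 = 10
x + 1 = 1011
OR    = 1011 = 11
(x | (x + 1) sets the lowest cleared bit.)

11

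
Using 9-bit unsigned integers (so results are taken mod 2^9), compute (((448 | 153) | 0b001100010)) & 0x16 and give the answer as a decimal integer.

18

448 = 111000000
153 = 010011001
→ | → 111011001 = 473
0b001100010 = 001100010
→ | → 111111011 = 507
0x16 = 000010110
→ & → 000010010 = 18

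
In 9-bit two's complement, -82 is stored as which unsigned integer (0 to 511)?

430

82 in 9 bits: 001010010
Invert: 110101101
Add 1:  110101110 = 430
(Check: 2^9 - 82 = 512 - 82 = 430.)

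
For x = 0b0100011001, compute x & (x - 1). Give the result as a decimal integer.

280

x = 100011001 = 281
x - 1 = 100011000
AND   = 100011000 = 280
(x & (x - 1) clears the lowest set bit of x.)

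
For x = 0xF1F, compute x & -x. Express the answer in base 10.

1

x = 111100011111 = 3871
-x (two's complement) = …000011100001
AND   = 000000000001 = 1
(x & -x isolates the lowest set bit of x.)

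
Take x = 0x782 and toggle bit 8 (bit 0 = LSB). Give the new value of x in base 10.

x = 0011110000010
bit 8 is currently 1; toggle it via x ^ (1 << 8) = x ^ 256
→ 0011010000010 = 1666

1666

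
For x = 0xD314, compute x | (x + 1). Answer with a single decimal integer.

54037

x = 1101001100010100 = 54036
x + 1 = 1101001100010101
OR    = 1101001100010101 = 54037
(x | (x + 1) sets the lowest cleared bit.)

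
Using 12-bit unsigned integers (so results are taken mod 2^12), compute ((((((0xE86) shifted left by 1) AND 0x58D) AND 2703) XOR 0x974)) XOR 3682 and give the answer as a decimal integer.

0xE86 = 111010000110
→ shifted left by 1 (mod 2^12) → 110100001100 = 3340
0x58D = 010110001101
→ AND → 010100001100 = 1292
2703 = 101010001111
→ AND → 000000001100 = 12
0x974 = 100101110100
→ XOR → 100101111000 = 2424
3682 = 111001100010
→ XOR → 011100011010 = 1818

1818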